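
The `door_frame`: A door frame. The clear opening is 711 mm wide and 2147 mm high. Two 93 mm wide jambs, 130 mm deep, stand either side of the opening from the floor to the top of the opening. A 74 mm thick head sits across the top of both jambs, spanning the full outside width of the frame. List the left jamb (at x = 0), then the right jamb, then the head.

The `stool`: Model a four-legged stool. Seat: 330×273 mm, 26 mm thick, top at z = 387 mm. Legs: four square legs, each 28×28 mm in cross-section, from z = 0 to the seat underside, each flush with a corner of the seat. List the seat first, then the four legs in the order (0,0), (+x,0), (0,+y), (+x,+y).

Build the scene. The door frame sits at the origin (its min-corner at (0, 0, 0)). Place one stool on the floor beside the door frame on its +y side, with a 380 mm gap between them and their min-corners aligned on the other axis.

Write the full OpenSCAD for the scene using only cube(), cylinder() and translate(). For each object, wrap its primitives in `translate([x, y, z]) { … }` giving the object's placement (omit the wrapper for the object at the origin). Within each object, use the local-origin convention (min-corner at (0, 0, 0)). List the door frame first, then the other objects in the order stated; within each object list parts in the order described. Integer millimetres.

cube([93, 130, 2147]);
translate([804, 0, 0]) cube([93, 130, 2147]);
translate([0, 0, 2147]) cube([897, 130, 74]);
translate([0, 510, 0]) {
  translate([0, 0, 361]) cube([330, 273, 26]);
  cube([28, 28, 361]);
  translate([302, 0, 0]) cube([28, 28, 361]);
  translate([0, 245, 0]) cube([28, 28, 361]);
  translate([302, 245, 0]) cube([28, 28, 361]);
}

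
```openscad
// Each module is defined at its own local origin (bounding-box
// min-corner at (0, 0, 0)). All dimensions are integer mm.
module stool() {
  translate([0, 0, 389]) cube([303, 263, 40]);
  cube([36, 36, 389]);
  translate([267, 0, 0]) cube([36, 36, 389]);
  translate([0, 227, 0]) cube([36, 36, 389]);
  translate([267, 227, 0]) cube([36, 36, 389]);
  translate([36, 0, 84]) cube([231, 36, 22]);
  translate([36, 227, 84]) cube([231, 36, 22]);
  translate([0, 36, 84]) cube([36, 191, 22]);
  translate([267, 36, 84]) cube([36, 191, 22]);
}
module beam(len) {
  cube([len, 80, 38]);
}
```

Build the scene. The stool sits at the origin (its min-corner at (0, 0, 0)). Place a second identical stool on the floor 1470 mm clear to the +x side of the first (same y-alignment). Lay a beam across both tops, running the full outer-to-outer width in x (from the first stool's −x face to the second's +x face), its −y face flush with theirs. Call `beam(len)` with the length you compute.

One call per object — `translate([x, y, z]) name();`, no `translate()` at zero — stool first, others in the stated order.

stool();
translate([1773, 0, 0]) stool();
translate([0, 0, 429]) beam(2076);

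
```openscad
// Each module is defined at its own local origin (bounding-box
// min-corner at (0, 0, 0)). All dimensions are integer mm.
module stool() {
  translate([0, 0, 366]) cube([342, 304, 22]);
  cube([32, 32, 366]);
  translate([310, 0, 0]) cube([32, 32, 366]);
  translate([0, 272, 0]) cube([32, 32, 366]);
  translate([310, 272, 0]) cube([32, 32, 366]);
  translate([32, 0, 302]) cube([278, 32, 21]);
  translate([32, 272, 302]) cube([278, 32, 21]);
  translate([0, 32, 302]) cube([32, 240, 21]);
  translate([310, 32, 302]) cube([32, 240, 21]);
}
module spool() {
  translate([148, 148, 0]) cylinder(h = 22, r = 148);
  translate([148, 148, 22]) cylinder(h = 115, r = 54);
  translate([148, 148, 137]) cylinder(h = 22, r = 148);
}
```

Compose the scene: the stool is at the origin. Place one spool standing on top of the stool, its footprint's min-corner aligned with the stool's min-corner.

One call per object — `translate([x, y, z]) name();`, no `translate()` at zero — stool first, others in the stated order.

stool();
translate([0, 0, 388]) spool();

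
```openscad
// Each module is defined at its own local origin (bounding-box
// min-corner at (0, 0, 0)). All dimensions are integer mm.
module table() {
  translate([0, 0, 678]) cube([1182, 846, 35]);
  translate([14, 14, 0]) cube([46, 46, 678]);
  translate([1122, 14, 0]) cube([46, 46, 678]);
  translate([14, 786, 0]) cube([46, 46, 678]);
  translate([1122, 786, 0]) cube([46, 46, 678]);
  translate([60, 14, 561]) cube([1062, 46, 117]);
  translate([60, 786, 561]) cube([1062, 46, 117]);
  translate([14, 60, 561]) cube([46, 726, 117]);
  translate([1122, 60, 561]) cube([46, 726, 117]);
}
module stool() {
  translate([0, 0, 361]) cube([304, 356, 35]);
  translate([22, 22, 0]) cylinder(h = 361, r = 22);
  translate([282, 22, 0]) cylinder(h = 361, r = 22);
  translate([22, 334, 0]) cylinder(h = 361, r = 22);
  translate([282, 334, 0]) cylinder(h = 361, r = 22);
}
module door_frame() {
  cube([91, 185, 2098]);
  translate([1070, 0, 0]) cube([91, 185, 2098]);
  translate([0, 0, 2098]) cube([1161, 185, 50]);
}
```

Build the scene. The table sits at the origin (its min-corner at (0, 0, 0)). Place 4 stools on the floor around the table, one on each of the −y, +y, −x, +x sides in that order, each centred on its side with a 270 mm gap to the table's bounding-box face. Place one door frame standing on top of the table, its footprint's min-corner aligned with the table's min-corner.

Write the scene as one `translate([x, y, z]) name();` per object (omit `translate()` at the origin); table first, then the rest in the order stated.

table();
translate([439, -626, 0]) stool();
translate([439, 1116, 0]) stool();
translate([-574, 245, 0]) stool();
translate([1452, 245, 0]) stool();
translate([0, 0, 713]) door_frame();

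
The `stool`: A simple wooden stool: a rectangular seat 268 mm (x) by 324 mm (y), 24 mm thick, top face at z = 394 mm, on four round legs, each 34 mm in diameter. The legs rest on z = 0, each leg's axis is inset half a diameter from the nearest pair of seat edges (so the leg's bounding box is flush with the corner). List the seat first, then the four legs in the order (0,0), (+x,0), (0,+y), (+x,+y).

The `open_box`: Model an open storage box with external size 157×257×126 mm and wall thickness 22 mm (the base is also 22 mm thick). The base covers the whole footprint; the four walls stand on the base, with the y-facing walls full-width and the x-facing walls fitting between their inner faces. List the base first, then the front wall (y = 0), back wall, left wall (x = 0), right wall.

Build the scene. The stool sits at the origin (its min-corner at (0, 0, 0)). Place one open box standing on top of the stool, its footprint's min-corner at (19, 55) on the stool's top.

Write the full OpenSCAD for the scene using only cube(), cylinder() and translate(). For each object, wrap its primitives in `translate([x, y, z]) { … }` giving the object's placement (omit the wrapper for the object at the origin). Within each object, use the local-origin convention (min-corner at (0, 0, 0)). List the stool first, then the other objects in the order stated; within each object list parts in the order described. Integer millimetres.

translate([0, 0, 370]) cube([268, 324, 24]);
translate([17, 17, 0]) cylinder(h = 370, r = 17);
translate([251, 17, 0]) cylinder(h = 370, r = 17);
translate([17, 307, 0]) cylinder(h = 370, r = 17);
translate([251, 307, 0]) cylinder(h = 370, r = 17);
translate([19, 55, 394]) {
  cube([157, 257, 22]);
  translate([0, 0, 22]) cube([157, 22, 104]);
  translate([0, 235, 22]) cube([157, 22, 104]);
  translate([0, 22, 22]) cube([22, 213, 104]);
  translate([135, 22, 22]) cube([22, 213, 104]);
}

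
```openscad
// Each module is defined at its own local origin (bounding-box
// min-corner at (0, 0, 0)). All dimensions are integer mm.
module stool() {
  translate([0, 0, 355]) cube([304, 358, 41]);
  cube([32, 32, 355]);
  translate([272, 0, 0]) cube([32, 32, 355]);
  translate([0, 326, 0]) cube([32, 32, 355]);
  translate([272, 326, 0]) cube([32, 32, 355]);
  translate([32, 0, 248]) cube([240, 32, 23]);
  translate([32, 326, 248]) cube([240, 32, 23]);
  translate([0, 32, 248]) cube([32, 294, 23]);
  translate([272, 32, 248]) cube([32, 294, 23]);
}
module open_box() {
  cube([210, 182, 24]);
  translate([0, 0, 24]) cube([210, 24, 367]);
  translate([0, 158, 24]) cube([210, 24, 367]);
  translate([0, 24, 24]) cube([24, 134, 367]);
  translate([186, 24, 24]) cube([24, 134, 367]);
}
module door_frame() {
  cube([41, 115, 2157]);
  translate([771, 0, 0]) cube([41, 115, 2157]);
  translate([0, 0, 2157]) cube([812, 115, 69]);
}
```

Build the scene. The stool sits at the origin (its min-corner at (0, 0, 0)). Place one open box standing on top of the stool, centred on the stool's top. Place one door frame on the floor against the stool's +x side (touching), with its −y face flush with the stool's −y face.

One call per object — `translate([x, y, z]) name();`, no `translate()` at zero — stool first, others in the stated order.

stool();
translate([47, 88, 396]) open_box();
translate([304, 0, 0]) door_frame();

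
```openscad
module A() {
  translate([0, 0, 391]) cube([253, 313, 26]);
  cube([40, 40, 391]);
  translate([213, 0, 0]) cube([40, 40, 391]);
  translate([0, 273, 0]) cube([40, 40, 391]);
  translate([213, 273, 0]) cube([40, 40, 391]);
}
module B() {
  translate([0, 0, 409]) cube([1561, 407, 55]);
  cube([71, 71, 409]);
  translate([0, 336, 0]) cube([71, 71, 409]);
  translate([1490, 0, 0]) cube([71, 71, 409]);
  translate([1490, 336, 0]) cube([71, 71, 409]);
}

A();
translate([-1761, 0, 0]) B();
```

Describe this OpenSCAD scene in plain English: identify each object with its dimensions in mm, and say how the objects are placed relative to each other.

A is a four-legged stool. The seat is 253×313 mm, 26 mm thick, top at z = 417 mm. It stands on four square legs, each 40×40 mm in cross-section, from z = 0 to the seat underside, each flush with a corner of the seat.

B is a long wooden bench with a 1561 mm (x) × 407 mm (y) seat, 55 mm thick, its top surface 464 mm above the floor. Four 71 mm square legs at the seat corners, flush with the edges, run from z = 0 to the seat underside.

The bench is on the floor beside the stool on its −x side.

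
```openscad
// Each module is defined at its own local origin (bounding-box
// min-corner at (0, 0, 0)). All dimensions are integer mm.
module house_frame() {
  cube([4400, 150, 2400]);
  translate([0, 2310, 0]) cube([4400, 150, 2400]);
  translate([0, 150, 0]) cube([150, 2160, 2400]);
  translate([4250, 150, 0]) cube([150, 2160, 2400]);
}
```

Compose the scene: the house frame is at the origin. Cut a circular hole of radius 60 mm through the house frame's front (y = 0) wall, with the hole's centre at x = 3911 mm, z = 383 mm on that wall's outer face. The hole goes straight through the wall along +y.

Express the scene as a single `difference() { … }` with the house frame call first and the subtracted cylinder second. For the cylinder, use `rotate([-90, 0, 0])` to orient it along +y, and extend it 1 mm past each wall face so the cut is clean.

difference() {
  house_frame();
  translate([3911, -1, 383]) rotate([-90, 0, 0]) cylinder(h = 152, r = 60);
}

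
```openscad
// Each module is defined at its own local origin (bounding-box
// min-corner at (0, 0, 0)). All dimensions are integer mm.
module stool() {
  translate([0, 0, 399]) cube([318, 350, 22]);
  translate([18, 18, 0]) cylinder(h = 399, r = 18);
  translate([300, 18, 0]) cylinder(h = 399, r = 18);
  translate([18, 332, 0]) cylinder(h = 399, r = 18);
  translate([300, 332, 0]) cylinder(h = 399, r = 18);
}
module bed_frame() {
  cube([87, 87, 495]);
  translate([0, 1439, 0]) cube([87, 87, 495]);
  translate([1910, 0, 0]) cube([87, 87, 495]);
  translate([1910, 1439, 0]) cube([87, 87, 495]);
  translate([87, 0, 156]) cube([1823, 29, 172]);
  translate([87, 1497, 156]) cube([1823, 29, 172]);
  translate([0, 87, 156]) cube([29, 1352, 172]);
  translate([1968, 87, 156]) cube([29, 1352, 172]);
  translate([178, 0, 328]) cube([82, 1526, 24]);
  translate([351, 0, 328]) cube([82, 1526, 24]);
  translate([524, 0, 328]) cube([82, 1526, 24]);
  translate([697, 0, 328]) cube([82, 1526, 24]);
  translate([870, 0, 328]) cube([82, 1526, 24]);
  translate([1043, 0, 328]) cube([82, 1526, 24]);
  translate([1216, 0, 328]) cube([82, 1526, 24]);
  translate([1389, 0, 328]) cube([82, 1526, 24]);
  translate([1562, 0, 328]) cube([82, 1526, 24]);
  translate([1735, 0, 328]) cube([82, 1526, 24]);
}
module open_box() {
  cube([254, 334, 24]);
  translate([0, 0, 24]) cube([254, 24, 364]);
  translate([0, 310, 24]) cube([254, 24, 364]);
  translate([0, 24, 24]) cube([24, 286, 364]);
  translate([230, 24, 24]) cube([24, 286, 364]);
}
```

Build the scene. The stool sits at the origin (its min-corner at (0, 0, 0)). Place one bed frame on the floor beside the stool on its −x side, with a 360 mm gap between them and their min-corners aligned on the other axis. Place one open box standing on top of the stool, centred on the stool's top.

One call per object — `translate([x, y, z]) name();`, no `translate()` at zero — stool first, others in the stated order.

stool();
translate([-2357, 0, 0]) bed_frame();
translate([32, 8, 421]) open_box();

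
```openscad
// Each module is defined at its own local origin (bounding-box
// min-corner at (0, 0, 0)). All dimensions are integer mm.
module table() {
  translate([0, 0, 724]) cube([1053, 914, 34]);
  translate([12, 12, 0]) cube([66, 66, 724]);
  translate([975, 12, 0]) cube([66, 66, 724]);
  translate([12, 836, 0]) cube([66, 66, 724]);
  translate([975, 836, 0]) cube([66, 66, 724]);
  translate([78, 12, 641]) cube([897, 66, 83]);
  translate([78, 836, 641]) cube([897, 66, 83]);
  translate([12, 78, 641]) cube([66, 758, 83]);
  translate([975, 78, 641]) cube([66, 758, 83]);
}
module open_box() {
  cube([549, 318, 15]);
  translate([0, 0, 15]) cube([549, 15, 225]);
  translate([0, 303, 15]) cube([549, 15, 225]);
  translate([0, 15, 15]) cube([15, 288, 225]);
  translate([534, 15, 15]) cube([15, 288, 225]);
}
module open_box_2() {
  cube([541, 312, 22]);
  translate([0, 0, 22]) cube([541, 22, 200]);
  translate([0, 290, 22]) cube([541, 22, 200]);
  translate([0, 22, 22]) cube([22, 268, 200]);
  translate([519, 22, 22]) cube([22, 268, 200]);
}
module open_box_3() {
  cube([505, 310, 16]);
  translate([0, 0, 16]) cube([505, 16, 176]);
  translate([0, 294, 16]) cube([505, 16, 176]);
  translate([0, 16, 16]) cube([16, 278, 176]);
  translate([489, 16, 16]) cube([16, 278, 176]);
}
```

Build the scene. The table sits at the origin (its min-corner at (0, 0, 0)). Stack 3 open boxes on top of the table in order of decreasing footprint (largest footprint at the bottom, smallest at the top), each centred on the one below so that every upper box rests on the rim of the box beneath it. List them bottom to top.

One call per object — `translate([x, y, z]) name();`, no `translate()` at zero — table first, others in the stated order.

table();
translate([252, 298, 758]) open_box();
translate([256, 301, 998]) open_box_2();
translate([274, 302, 1220]) open_box_3();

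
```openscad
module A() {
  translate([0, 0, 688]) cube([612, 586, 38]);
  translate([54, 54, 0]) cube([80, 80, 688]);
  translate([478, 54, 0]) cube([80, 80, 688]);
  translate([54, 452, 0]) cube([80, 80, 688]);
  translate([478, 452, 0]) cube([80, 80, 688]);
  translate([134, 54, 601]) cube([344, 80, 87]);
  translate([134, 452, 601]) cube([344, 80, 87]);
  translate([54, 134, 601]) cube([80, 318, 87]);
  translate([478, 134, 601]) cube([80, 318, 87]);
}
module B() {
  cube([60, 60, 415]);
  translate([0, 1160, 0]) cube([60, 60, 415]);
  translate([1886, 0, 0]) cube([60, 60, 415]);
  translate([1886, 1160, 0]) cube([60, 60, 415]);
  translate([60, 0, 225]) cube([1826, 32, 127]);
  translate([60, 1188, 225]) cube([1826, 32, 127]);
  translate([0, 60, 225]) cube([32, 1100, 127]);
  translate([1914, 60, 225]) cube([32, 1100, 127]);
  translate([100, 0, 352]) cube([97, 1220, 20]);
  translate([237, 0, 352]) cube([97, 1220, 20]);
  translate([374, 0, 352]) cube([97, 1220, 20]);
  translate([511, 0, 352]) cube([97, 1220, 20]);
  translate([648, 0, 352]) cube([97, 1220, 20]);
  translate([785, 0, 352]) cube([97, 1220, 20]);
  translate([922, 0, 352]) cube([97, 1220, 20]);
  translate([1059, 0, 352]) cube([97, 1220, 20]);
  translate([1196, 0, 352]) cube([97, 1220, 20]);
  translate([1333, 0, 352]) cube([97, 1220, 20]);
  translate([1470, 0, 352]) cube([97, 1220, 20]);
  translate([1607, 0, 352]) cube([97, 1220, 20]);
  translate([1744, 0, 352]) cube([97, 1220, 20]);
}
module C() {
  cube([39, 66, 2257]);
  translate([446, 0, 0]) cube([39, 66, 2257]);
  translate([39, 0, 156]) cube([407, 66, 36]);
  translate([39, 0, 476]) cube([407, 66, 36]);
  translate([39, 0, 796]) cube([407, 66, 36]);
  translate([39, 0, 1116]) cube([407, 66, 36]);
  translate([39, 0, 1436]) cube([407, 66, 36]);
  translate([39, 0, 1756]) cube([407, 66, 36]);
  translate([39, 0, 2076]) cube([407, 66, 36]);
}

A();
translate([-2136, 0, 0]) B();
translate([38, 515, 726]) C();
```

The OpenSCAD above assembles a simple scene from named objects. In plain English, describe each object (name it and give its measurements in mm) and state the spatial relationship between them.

A is a table: top 612 mm (x) × 586 mm (y), 38 mm thick, upper face at z = 726 mm, on four 80×80 mm square legs, each inset 54 mm from the nearest pair of top edges, running from z = 0 to the bottom of the top. Four apron rails, 80 mm thick and 87 mm tall, run between adjacent legs with their top edges flush with the underside of the top and their outer faces flush with the legs' outer faces.

B is a bed frame 1946 mm long (x) by 1220 mm wide (y). Four 60×60 mm corner posts, 415 mm tall, at the corners of the footprint. Four rails of 32 mm thickness and 127 mm height run between adjacent posts with their undersides at z = 225 mm, their outer faces flush with the outside of the frame (the two x-running rails run between the posts' inner faces; the two y-running rails run between the posts' inner faces). 13 slats, each 97 mm wide (x) and 20 mm thick, lie across the top of the two x-running rails, running the full 1220 mm width of the frame in y; the slats are evenly spaced along x between the inner faces of the end posts with equal gaps (rounded down to the nearest mm) at the −x end and between each pair — any rounding remainder accumulates at the +x end.

C is a straight ladder. Two 39×66 mm vertical rails, 2257 mm tall, stand 485 mm apart (outside-to-outside) with their front faces coplanar on the −y side. 7 rungs, each 66 mm deep and 36 mm tall, span between the inner faces of the rails, front faces flush with the rails. The lowest rung's underside is at z = 156 mm and rungs are spaced 320 mm apart (underside to underside).

The bed frame is on the floor beside the table on its −x side. The ladder is on top of the table.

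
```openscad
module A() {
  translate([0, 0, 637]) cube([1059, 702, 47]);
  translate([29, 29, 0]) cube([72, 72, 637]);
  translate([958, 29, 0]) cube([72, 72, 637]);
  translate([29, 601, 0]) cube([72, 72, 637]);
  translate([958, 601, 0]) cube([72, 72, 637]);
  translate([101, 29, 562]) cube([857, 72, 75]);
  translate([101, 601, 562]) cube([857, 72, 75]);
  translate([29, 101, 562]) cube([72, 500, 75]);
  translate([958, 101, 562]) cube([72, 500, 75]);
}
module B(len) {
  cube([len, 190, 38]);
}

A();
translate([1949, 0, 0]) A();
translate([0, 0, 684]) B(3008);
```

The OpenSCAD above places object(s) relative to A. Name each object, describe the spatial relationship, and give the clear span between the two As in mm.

A is a table. B is a beam. A beam spans the tops of two tables. The clear span between the two tables is 890 mm.

Second table starts at x = 1949; first ends at x = 1059; clear span = 1949 − 1059 = 890 mm.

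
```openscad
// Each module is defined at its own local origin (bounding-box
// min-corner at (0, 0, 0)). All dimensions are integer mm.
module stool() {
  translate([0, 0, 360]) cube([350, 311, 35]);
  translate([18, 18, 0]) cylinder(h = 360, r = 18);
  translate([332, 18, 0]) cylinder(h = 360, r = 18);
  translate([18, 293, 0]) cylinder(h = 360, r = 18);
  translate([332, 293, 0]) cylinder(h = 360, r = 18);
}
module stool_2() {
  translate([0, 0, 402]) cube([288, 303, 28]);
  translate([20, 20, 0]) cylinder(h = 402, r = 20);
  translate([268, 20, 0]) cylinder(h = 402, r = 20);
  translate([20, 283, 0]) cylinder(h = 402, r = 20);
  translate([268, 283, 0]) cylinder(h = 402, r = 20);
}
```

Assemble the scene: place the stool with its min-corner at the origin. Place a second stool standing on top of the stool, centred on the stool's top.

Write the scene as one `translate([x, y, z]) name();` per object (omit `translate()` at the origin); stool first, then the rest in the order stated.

stool();
translate([31, 4, 395]) stool_2();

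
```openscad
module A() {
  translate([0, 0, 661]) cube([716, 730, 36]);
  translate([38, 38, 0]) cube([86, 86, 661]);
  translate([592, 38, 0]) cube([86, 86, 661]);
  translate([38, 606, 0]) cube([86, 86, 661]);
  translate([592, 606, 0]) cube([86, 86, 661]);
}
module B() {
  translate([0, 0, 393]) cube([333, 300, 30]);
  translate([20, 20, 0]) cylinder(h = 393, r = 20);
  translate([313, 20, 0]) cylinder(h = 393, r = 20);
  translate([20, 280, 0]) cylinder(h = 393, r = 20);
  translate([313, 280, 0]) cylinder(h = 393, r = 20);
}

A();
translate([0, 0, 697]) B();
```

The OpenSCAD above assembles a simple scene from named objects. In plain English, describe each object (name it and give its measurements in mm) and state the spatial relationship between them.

A is a rectangular dining table. The top is 716×730×36 mm with its upper surface at z = 697 mm. It stands on four 86×86 mm square legs, each inset 38 mm from the nearest pair of top edges, running from the floor to the underside of the top.

B is a four-legged stool. The seat is 333×300 mm, 30 mm thick, top at z = 423 mm. It stands on four round legs, each 40 mm in diameter, from z = 0 to the seat underside, each leg's axis is inset half a diameter from the nearest pair of seat edges (so the leg's bounding box is flush with the corner).

The stool is on top of the table.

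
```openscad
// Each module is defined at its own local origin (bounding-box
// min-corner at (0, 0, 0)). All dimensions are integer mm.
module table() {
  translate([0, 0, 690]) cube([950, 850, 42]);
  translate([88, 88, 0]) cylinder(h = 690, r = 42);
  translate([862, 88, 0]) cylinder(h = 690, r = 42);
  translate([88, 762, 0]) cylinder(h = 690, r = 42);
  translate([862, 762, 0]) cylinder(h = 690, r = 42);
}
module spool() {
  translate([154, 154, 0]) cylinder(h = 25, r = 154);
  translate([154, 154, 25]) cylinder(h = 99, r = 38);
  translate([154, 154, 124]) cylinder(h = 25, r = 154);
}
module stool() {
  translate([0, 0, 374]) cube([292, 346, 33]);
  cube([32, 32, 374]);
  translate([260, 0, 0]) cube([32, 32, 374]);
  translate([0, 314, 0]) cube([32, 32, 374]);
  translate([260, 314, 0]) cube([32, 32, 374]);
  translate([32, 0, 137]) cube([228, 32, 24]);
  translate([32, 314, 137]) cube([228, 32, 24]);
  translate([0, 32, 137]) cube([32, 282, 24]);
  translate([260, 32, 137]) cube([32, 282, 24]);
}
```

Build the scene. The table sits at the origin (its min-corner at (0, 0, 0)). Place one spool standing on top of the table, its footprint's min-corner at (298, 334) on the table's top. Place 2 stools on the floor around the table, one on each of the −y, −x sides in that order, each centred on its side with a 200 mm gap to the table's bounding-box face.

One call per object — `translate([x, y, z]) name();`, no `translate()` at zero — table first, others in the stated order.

table();
translate([298, 334, 732]) spool();
translate([329, -546, 0]) stool();
translate([-492, 252, 0]) stool();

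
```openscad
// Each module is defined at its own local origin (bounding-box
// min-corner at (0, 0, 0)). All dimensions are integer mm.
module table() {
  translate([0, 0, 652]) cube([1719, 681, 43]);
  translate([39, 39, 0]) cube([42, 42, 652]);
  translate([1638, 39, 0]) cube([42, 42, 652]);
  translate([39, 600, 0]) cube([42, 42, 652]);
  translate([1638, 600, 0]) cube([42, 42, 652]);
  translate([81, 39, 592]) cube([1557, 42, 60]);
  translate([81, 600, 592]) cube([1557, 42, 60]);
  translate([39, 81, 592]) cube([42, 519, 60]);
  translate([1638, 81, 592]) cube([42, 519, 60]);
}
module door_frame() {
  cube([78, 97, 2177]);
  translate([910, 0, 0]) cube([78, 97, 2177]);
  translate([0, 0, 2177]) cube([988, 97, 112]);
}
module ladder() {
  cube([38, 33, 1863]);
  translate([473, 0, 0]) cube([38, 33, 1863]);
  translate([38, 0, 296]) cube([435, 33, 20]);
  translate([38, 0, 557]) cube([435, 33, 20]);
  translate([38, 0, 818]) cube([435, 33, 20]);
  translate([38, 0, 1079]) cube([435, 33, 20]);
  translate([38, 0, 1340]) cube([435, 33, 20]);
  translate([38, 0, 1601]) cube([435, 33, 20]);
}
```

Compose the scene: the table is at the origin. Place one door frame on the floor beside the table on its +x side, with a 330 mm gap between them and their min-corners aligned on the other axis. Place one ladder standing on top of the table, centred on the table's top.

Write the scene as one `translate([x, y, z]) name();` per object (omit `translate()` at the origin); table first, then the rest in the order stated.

table();
translate([2049, 0, 0]) door_frame();
translate([604, 324, 695]) ladder();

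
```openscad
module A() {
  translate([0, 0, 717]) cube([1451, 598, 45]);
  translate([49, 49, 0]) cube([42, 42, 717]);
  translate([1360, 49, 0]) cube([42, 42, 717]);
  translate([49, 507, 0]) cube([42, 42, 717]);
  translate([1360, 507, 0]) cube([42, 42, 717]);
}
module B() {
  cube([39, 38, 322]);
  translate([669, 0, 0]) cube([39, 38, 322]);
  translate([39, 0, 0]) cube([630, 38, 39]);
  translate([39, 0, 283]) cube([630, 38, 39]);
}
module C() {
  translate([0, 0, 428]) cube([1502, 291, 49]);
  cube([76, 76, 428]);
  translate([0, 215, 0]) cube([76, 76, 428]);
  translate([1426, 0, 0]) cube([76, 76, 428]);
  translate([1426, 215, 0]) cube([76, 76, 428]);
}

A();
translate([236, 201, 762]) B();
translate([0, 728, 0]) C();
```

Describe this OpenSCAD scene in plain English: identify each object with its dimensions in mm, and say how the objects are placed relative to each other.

A is a table: top 1451 mm (x) × 598 mm (y), 45 mm thick, upper face at z = 762 mm, on four 42×42 mm square legs, each inset 49 mm from the nearest pair of top edges, running from z = 0 to the bottom of the top.

B is a rectangular picture frame lying in the x–z plane (depth along y). The opening is 630 mm wide (x) by 244 mm tall (z), surrounded by a border 39 mm wide on all four sides. The frame is 38 mm deep and is made of two full-height vertical stiles with two horizontal rails fitted between them.

C is a long wooden bench with a 1502 mm (x) × 291 mm (y) seat, 49 mm thick, its top surface 477 mm above the floor. Four 76 mm square legs at the seat corners, flush with the edges, run from z = 0 to the seat underside.

The picture frame is on top of the table. The bench is on the floor beside the table on its +y side.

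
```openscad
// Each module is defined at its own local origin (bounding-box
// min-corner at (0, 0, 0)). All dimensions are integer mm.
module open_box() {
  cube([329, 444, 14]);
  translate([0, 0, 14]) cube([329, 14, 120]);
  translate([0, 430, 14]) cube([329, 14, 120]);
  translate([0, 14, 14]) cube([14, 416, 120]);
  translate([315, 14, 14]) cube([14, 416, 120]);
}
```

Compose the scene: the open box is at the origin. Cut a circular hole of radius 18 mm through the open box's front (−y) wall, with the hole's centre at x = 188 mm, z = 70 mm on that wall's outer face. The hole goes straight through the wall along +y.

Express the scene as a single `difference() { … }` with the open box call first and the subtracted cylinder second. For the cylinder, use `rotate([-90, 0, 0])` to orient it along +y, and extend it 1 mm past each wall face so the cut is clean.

difference() {
  open_box();
  translate([188, -1, 70]) rotate([-90, 0, 0]) cylinder(h = 16, r = 18);
}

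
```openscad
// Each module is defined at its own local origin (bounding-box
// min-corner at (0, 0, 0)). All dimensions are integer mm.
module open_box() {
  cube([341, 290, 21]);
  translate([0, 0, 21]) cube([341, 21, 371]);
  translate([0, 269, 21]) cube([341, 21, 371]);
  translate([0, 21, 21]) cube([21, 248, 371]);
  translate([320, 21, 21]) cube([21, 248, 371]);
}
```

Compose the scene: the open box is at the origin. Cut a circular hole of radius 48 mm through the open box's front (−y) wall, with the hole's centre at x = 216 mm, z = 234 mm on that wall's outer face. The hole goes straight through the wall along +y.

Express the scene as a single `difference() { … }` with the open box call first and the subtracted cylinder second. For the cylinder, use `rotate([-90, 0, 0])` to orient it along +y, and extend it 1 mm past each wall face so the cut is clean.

difference() {
  open_box();
  translate([216, -1, 234]) rotate([-90, 0, 0]) cylinder(h = 23, r = 48);
}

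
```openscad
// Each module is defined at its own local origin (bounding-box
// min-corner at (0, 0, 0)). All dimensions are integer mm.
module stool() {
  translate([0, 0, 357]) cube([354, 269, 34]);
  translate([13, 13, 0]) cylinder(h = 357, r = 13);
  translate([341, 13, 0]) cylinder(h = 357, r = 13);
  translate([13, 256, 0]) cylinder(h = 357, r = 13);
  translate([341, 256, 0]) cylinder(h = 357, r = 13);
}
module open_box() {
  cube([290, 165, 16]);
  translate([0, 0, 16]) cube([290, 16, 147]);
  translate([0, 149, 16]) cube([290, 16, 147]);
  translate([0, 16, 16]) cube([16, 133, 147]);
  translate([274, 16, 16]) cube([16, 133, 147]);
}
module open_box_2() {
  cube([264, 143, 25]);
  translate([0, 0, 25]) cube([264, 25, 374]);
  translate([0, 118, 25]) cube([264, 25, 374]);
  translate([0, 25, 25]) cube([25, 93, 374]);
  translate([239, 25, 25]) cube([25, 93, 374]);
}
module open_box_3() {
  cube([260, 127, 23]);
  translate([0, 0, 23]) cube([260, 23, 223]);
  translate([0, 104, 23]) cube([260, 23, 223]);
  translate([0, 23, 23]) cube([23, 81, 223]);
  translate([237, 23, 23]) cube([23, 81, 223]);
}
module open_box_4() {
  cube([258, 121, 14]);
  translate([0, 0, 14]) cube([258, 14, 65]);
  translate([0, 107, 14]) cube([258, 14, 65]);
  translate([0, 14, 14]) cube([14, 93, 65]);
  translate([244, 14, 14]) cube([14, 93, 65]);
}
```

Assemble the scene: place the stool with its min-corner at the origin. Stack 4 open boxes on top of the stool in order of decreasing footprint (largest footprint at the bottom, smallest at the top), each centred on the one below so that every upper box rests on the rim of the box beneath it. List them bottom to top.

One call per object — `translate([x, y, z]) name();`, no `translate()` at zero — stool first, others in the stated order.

stool();
translate([32, 52, 391]) open_box();
translate([45, 63, 554]) open_box_2();
translate([47, 71, 953]) open_box_3();
translate([48, 74, 1199]) open_box_4();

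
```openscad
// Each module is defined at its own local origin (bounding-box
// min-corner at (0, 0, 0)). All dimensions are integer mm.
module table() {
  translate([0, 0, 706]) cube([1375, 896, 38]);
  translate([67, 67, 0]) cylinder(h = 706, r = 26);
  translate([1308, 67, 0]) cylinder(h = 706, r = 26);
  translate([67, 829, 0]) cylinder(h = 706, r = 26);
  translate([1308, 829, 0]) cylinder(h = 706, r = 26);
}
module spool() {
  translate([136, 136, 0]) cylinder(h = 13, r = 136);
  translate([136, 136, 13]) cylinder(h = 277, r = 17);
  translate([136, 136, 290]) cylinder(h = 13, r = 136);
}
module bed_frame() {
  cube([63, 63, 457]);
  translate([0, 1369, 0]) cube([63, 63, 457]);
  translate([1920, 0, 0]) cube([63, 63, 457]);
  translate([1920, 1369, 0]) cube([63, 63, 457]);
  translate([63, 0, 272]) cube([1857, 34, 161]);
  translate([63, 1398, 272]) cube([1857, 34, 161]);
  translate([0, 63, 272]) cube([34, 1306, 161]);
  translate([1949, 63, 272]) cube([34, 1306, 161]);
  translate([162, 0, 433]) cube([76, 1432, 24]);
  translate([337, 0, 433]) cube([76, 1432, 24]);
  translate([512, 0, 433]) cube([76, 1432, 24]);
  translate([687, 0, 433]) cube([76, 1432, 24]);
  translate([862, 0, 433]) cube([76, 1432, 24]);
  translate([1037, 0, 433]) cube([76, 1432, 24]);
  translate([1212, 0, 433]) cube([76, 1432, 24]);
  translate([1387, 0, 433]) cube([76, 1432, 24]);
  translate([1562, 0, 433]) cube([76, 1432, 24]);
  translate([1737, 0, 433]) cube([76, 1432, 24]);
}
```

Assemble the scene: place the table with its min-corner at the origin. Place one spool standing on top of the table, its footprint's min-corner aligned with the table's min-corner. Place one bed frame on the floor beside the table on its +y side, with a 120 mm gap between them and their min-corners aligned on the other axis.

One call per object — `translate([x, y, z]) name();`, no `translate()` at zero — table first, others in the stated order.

table();
translate([0, 0, 744]) spool();
translate([0, 1016, 0]) bed_frame();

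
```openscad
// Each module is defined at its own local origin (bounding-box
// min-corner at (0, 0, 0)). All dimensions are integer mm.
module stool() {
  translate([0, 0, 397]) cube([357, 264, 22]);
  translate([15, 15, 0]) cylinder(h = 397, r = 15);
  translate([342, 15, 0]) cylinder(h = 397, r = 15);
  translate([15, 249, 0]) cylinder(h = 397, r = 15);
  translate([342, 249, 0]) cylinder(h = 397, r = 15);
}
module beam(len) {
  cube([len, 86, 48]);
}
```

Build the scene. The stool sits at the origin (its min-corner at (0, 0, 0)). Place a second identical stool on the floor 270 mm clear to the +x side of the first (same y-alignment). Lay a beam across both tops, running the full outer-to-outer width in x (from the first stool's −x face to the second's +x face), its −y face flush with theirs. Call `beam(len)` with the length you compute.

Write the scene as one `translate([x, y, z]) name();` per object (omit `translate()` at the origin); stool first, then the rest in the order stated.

stool();
translate([627, 0, 0]) stool();
translate([0, 0, 419]) beam(984);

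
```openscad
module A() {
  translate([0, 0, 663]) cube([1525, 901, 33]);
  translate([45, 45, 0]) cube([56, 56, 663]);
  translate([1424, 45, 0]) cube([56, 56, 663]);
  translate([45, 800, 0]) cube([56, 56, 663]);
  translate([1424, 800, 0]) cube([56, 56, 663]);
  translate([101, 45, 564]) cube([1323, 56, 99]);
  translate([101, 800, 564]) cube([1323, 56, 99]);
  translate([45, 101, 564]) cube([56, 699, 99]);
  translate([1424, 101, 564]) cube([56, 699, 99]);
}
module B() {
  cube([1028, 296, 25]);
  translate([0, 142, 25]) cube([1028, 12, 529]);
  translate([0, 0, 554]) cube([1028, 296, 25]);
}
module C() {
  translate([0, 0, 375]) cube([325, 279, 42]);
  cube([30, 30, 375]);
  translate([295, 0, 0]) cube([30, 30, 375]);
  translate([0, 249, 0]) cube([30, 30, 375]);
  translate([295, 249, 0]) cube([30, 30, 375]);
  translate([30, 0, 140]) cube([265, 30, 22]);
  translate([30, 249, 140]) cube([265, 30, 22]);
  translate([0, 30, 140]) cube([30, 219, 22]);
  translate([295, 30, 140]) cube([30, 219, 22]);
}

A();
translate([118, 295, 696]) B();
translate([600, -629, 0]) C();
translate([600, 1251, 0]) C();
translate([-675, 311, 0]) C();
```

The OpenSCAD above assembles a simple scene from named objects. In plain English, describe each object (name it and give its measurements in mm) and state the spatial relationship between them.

A is a table: top 1525 mm (x) × 901 mm (y), 33 mm thick, upper face at z = 696 mm, on four 56×56 mm square legs, each inset 45 mm from the nearest pair of top edges, running from z = 0 to the bottom of the top. Four apron rails, 56 mm thick and 99 mm tall, run between adjacent legs with their top edges flush with the underside of the top and their outer faces flush with the legs' outer faces.

B is an I-beam lying along x, 1028 mm long. Overall section height 579 mm. Two flanges 296 mm wide (y) and 25 mm thick, one on the floor and one at the top; a web 12 mm thick runs between them, centred on the flange width.

C is a four-legged stool. The seat is 325×279 mm, 42 mm thick, top at z = 417 mm. It stands on four square legs, each 30×30 mm in cross-section, from z = 0 to the seat underside, each flush with a corner of the seat. Four stretchers, 30 mm wide and 22 mm tall, connect adjacent legs with their undersides at z = 140 mm, each running between the inner faces of the legs it joins and aligned with the legs' outer faces on the other axis.

The I-beam is on top of the table. Three stools sit around the table at the −y, +y, −x sides.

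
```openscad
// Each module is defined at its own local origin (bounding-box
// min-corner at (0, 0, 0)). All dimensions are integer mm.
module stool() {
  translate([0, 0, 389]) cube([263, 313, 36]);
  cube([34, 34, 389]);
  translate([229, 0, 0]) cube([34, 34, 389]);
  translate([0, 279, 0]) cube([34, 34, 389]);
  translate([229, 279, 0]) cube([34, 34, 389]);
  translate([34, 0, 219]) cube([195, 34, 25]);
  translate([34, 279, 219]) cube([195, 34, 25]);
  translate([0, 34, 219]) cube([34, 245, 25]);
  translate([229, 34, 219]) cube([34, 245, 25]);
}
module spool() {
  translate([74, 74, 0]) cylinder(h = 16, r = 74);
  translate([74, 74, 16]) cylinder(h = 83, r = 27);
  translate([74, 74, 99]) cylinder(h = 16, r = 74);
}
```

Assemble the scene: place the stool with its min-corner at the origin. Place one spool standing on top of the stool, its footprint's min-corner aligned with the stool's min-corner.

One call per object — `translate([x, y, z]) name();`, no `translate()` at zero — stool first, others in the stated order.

stool();
translate([0, 0, 425]) spool();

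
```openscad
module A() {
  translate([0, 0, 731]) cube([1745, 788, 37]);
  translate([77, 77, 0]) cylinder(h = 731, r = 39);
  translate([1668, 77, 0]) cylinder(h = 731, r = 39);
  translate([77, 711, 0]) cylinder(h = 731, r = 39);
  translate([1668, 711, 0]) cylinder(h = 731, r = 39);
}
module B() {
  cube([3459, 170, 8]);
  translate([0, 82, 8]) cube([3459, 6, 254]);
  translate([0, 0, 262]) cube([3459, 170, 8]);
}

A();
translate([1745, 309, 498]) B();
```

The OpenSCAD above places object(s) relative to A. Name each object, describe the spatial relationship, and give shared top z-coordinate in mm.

A is a table. B is an I-beam. The I-beam is beside the table with their tops flush at z = 768. The shared top z-coordinate is 768 mm.

Both tops at z = 768 mm.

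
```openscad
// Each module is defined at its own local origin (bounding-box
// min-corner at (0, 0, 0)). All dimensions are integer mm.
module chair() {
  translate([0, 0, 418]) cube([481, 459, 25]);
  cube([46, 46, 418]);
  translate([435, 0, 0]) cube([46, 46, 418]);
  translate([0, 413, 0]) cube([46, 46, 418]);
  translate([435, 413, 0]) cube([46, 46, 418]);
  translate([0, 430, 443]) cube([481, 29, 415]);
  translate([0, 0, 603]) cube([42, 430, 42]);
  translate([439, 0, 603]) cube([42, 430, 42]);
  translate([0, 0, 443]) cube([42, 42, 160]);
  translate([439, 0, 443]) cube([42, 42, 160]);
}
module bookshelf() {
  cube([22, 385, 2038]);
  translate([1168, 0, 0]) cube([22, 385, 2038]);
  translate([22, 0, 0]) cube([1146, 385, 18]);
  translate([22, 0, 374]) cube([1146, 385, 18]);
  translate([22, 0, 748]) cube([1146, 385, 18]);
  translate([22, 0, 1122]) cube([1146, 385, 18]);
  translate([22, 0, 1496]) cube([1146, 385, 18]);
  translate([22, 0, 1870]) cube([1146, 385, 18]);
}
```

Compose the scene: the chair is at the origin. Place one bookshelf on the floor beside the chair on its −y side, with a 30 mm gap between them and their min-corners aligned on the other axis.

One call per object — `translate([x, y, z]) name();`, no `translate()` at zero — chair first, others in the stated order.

chair();
translate([0, -415, 0]) bookshelf();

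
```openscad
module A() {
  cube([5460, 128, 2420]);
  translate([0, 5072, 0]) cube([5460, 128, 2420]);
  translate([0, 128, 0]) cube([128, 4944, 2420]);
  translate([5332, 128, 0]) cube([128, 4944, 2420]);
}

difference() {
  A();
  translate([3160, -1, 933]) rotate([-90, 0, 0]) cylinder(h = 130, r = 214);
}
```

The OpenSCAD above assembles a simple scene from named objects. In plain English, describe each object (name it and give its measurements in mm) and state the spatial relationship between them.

A is the wall frame of a small rectangular building: four walls, each 2420 mm tall and 128 mm thick, enclosing a footprint 5460 mm (x) by 5200 mm (y) outside-to-outside, with no floor or roof. The front and back walls (the −y and +y sides) span the full width; the two side walls fit between them.

The house frame has a circular hole of radius 214 mm through its front wall, centred at (x = 3160, z = 933).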